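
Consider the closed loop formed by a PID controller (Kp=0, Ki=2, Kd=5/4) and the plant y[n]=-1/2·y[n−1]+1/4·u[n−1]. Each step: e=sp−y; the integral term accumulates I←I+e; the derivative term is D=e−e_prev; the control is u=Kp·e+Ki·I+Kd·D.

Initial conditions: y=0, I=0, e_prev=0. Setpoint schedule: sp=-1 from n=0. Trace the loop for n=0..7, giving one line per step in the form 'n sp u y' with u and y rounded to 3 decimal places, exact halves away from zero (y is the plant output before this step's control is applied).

(exact arithmetic carried between steps; '≈' marks a value shown rounded to 6 d.p. or computed from one; I and e_prev carry over from the previous line; the table rounds u and y to 3 d.p., halves away from zero)
n=0: y=0, sp=-1, e=sp−y=-1; I=-1, D=e−e_prev=-1; u=0·(-1)+2·(-1)+5/4·(-1)=-3.25; next y=-1/2·0+1/4·(-3.25)=-0.8125
n=1: y=-0.8125, sp=-1, e=sp−y=-0.1875; I=-1.1875, D=e−e_prev=0.8125; u=0·(-0.1875)+2·(-1.1875)+5/4·0.8125=-1.359375; next y=-1/2·(-0.8125)+1/4·(-1.359375)≈0.066406
n=2: y≈0.066406, sp=-1, e=sp−y≈-1.066406; I≈-2.253906, D=e−e_prev≈-0.878906; u=0·(-1.066406)+2·(-2.253906)+5/4·(-0.878906)≈-5.606445; next y=-1/2·0.066406+1/4·(-5.606445)≈-1.434814
n=3: y≈-1.434814, sp=-1, e=sp−y≈0.434814; I≈-1.819092, D=e−e_prev≈1.501221; u=0·0.434814+2·(-1.819092)+5/4·1.501221≈-1.761658; next y=-1/2·(-1.434814)+1/4·(-1.761658)≈0.276993
n=4: y≈0.276993, sp=-1, e=sp−y≈-1.276993; I≈-3.096085, D=e−e_prev≈-1.711807; u=0·(-1.276993)+2·(-3.096085)+5/4·(-1.711807)≈-8.331928; next y=-1/2·0.276993+1/4·(-8.331928)≈-2.221478
n=5: y≈-2.221478, sp=-1, e=sp−y≈1.221478; I≈-1.874606, D=e−e_prev≈2.498471; u=0·1.221478+2·(-1.874606)+5/4·2.498471≈-0.626123; next y=-1/2·(-2.221478)+1/4·(-0.626123)≈0.954208
n=6: y≈0.954208, sp=-1, e=sp−y≈-1.954208; I≈-3.828815, D=e−e_prev≈-3.175687; u=0·(-1.954208)+2·(-3.828815)+5/4·(-3.175687)≈-11.627238; next y=-1/2·0.954208+1/4·(-11.627238)≈-3.383914
n=7: y≈-3.383914, sp=-1, e=sp−y≈2.383914; I≈-1.444901, D=e−e_prev≈4.338122; u=0·2.383914+2·(-1.444901)+5/4·4.338122≈2.532851; next y=-1/2·(-3.383914)+1/4·2.532851≈2.325170

0 -1 -3.250 0.000
1 -1 -1.359 -0.813
2 -1 -5.606 0.066
3 -1 -1.762 -1.435
4 -1 -8.332 0.277
5 -1 -0.626 -2.221
6 -1 -11.627 0.954
7 -1 2.533 -3.384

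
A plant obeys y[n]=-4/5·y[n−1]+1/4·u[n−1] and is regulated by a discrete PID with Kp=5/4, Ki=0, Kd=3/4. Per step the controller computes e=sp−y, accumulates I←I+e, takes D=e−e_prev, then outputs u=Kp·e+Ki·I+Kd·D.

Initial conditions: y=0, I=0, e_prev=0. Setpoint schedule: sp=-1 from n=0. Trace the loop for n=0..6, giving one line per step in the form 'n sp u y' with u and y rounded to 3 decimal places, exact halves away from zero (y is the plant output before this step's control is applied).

(exact arithmetic carried between steps; '≈' marks a value shown rounded to 6 d.p. or computed from one; I and e_prev carry over from the previous line; the table rounds u and y to 3 d.p., halves away from zero)
n=0: y=0, sp=-1, e=sp−y=-1; I=-1, D=e−e_prev=-1; u=5/4·(-1)+0·(-1)+3/4·(-1)=-2; next y=-4/5·0+1/4·(-2)=-0.5
n=1: y=-0.5, sp=-1, e=sp−y=-0.5; I=-1.5, D=e−e_prev=0.5; u=5/4·(-0.5)+0·(-1.5)+3/4·0.5=-0.25; next y=-4/5·(-0.5)+1/4·(-0.25)=0.3375
n=2: y=0.3375, sp=-1, e=sp−y=-1.3375; I=-2.8375, D=e−e_prev=-0.8375; u=5/4·(-1.3375)+0·(-2.8375)+3/4·(-0.8375)=-2.3; next y=-4/5·0.3375+1/4·(-2.3)=-0.845
n=3: y=-0.845, sp=-1, e=sp−y=-0.155; I=-2.9925, D=e−e_prev=1.1825; u=5/4·(-0.155)+0·(-2.9925)+3/4·1.1825=0.693125; next y=-4/5·(-0.845)+1/4·0.693125≈0.849281
n=4: y≈0.849281, sp=-1, e=sp−y≈-1.849281; I≈-4.841781, D=e−e_prev≈-1.694281; u=5/4·(-1.849281)+0·(-4.841781)+3/4·(-1.694281)≈-3.582313; next y=-4/5·0.849281+1/4·(-3.582313)≈-1.575003
n=5: y≈-1.575003, sp=-1, e=sp−y≈0.575003; I≈-4.266778, D=e−e_prev≈2.424284; u=5/4·0.575003+0·(-4.266778)+3/4·2.424284≈2.536967; next y=-4/5·(-1.575003)+1/4·2.536967≈1.894244
n=6: y≈1.894244, sp=-1, e=sp−y≈-2.894244; I≈-7.161022, D=e−e_prev≈-3.469247; u=5/4·(-2.894244)+0·(-7.161022)+3/4·(-3.469247)≈-6.219741; next y=-4/5·1.894244+1/4·(-6.219741)≈-3.070331

0 -1 -2.000 0.000
1 -1 -0.250 -0.500
2 -1 -2.300 0.338
3 -1 0.693 -0.845
4 -1 -3.582 0.849
5 -1 2.537 -1.575
6 -1 -6.220 1.894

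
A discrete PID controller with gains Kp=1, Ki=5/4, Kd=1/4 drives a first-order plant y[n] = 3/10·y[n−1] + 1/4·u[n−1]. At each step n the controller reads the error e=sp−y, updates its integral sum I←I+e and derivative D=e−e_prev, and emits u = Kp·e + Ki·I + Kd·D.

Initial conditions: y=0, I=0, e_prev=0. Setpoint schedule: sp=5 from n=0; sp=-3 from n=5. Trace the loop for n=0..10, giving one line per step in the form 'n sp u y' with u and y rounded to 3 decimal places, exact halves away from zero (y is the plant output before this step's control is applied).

0 5 12.500 0.000
1 5 9.688 3.125
2 5 12.227 3.359
3 5 12.573 4.064
4 5 13.173 4.363
5 -3 -6.554 4.602
6 -3 -1.847 -0.258
7 -3 -5.787 -0.539
8 -3 -6.260 -1.608
9 -3 -7.169 -2.047
10 -3 -7.572 -2.406

(exact arithmetic carried between steps; '≈' marks a value shown rounded to 6 d.p. or computed from one; I and e_prev carry over from the previous line; the table rounds u and y to 3 d.p., halves away from zero)
n=0: y=0, sp=5, e=sp−y=5; I=5, D=e−e_prev=5; u=1·5+5/4·5+1/4·5=12.5; next y=3/10·0+1/4·12.5=3.125
n=1: y=3.125, sp=5, e=sp−y=1.875; I=6.875, D=e−e_prev=-3.125; u=1·1.875+5/4·6.875+1/4·(-3.125)=9.6875; next y=3/10·3.125+1/4·9.6875=3.359375
n=2: y=3.359375, sp=5, e=sp−y=1.640625; I=8.515625, D=e−e_prev=-0.234375; u=1·1.640625+5/4·8.515625+1/4·(-0.234375)≈12.226563; next y=3/10·3.359375+1/4·12.226563≈4.064453
n=3: y≈4.064453, sp=5, e=sp−y≈0.935547; I≈9.451172, D=e−e_prev≈-0.705078; u=1·0.935547+5/4·9.451172+1/4·(-0.705078)≈12.573242; next y=3/10·4.064453+1/4·12.573242≈4.362646
n=4: y≈4.362646, sp=5, e=sp−y≈0.637354; I≈10.088525, D=e−e_prev≈-0.298193; u=1·0.637354+5/4·10.088525+1/4·(-0.298193)≈13.173462; next y=3/10·4.362646+1/4·13.173462≈4.602159
n=5: y≈4.602159, sp=-3, e=sp−y≈-7.602159; I≈2.486366, D=e−e_prev≈-8.239513; u=1·(-7.602159)+5/4·2.486366+1/4·(-8.239513)≈-6.554080; next y=3/10·4.602159+1/4·(-6.554080)≈-0.257872
n=6: y≈-0.257872, sp=-3, e=sp−y≈-2.742128; I≈-0.255762, D=e−e_prev≈4.860032; u=1·(-2.742128)+5/4·(-0.255762)+1/4·4.860032≈-1.846822; next y=3/10·(-0.257872)+1/4·(-1.846822)≈-0.539067
n=7: y≈-0.539067, sp=-3, e=sp−y≈-2.460933; I≈-2.716695, D=e−e_prev≈0.281195; u=1·(-2.460933)+5/4·(-2.716695)+1/4·0.281195≈-5.786502; next y=3/10·(-0.539067)+1/4·(-5.786502)≈-1.608346
n=8: y≈-1.608346, sp=-3, e=sp−y≈-1.391654; I≈-4.108349, D=e−e_prev≈1.069279; u=1·(-1.391654)+5/4·(-4.108349)+1/4·1.069279≈-6.259771; next y=3/10·(-1.608346)+1/4·(-6.259771)≈-2.047446
n=9: y≈-2.047446, sp=-3, e=sp−y≈-0.952554; I≈-5.060902, D=e−e_prev≈0.439101; u=1·(-0.952554)+5/4·(-5.060902)+1/4·0.439101≈-7.168907; next y=3/10·(-2.047446)+1/4·(-7.168907)≈-2.406461
n=10: y≈-2.406461, sp=-3, e=sp−y≈-0.593539; I≈-5.654442, D=e−e_prev≈0.359014; u=1·(-0.593539)+5/4·(-5.654442)+1/4·0.359014≈-7.571838; next y=3/10·(-2.406461)+1/4·(-7.571838)≈-2.614898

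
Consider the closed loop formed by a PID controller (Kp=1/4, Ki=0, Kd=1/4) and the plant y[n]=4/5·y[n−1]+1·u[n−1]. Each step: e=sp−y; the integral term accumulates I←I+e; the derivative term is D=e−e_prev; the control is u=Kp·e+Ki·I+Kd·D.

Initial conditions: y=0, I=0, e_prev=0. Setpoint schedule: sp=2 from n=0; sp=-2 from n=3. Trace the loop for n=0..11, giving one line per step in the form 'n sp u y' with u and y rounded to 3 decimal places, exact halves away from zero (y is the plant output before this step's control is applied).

0 2 1.000 0.000
1 2 0.000 1.000
2 2 0.350 0.800
3 -2 -1.795 0.990
4 -2 0.249 -1.003
5 -2 -0.474 -0.553
6 -2 -0.180 -0.917
7 -2 -0.273 -0.913
8 -2 -0.227 -1.003
9 -2 -0.236 -1.029
10 -2 -0.228 -1.060
11 -2 -0.227 -1.075

(exact arithmetic carried between steps; '≈' marks a value shown rounded to 6 d.p. or computed from one; I and e_prev carry over from the previous line; the table rounds u and y to 3 d.p., halves away from zero)
n=0: y=0, sp=2, e=sp−y=2; I=2, D=e−e_prev=2; u=1/4·2+0·2+1/4·2=1; next y=4/5·0+1·1=1
n=1: y=1, sp=2, e=sp−y=1; I=3, D=e−e_prev=-1; u=1/4·1+0·3+1/4·(-1)=0; next y=4/5·1+1·0=0.8
n=2: y=0.8, sp=2, e=sp−y=1.2; I=4.2, D=e−e_prev=0.2; u=1/4·1.2+0·4.2+1/4·0.2=0.35; next y=4/5·0.8+1·0.35=0.99
n=3: y=0.99, sp=-2, e=sp−y=-2.99; I=1.21, D=e−e_prev=-4.19; u=1/4·(-2.99)+0·1.21+1/4·(-4.19)=-1.795; next y=4/5·0.99+1·(-1.795)=-1.003
n=4: y=-1.003, sp=-2, e=sp−y=-0.997; I=0.213, D=e−e_prev=1.993; u=1/4·(-0.997)+0·0.213+1/4·1.993=0.249; next y=4/5·(-1.003)+1·0.249=-0.5534
n=5: y=-0.5534, sp=-2, e=sp−y=-1.4466; I=-1.2336, D=e−e_prev=-0.4496; u=1/4·(-1.4466)+0·(-1.2336)+1/4·(-0.4496)=-0.47405; next y=4/5·(-0.5534)+1·(-0.47405)=-0.91677
n=6: y=-0.91677, sp=-2, e=sp−y=-1.08323; I=-2.31683, D=e−e_prev=0.36337; u=1/4·(-1.08323)+0·(-2.31683)+1/4·0.36337=-0.179965; next y=4/5·(-0.91677)+1·(-0.179965)=-0.913381
n=7: y=-0.913381, sp=-2, e=sp−y=-1.086619; I=-3.403449, D=e−e_prev=-0.003389; u=1/4·(-1.086619)+0·(-3.403449)+1/4·(-0.003389)=-0.272502; next y=4/5·(-0.913381)+1·(-0.272502)≈-1.003207
n=8: y≈-1.003207, sp=-2, e=sp−y≈-0.996793; I≈-4.400242, D=e−e_prev≈0.089826; u=1/4·(-0.996793)+0·(-4.400242)+1/4·0.089826≈-0.226742; next y=4/5·(-1.003207)+1·(-0.226742)≈-1.029307
n=9: y≈-1.029307, sp=-2, e=sp−y≈-0.970693; I≈-5.370935, D=e−e_prev≈0.026100; u=1/4·(-0.970693)+0·(-5.370935)+1/4·0.026100≈-0.236148; next y=4/5·(-1.029307)+1·(-0.236148)≈-1.059594
n=10: y≈-1.059594, sp=-2, e=sp−y≈-0.940406; I≈-6.311341, D=e−e_prev≈0.030287; u=1/4·(-0.940406)+0·(-6.311341)+1/4·0.030287≈-0.227530; next y=4/5·(-1.059594)+1·(-0.227530)≈-1.075205
n=11: y≈-1.075205, sp=-2, e=sp−y≈-0.924795; I≈-7.236136, D=e−e_prev≈0.015611; u=1/4·(-0.924795)+0·(-7.236136)+1/4·0.015611≈-0.227296; next y=4/5·(-1.075205)+1·(-0.227296)≈-1.087460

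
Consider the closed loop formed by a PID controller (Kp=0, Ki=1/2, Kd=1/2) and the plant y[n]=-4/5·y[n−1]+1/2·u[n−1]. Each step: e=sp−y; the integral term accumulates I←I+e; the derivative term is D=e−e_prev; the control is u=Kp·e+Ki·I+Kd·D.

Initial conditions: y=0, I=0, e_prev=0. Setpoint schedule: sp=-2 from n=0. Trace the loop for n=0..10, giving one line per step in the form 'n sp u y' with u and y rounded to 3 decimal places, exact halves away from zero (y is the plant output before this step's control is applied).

(exact arithmetic carried between steps; '≈' marks a value shown rounded to 6 d.p. or computed from one; I and e_prev carry over from the previous line; the table rounds u and y to 3 d.p., halves away from zero)
n=0: y=0, sp=-2, e=sp−y=-2; I=-2, D=e−e_prev=-2; u=0·(-2)+1/2·(-2)+1/2·(-2)=-2; next y=-4/5·0+1/2·(-2)=-1
n=1: y=-1, sp=-2, e=sp−y=-1; I=-3, D=e−e_prev=1; u=0·(-1)+1/2·(-3)+1/2·1=-1; next y=-4/5·(-1)+1/2·(-1)=0.3
n=2: y=0.3, sp=-2, e=sp−y=-2.3; I=-5.3, D=e−e_prev=-1.3; u=0·(-2.3)+1/2·(-5.3)+1/2·(-1.3)=-3.3; next y=-4/5·0.3+1/2·(-3.3)=-1.89
n=3: y=-1.89, sp=-2, e=sp−y=-0.11; I=-5.41, D=e−e_prev=2.19; u=0·(-0.11)+1/2·(-5.41)+1/2·2.19=-1.61; next y=-4/5·(-1.89)+1/2·(-1.61)=0.707
n=4: y=0.707, sp=-2, e=sp−y=-2.707; I=-8.117, D=e−e_prev=-2.597; u=0·(-2.707)+1/2·(-8.117)+1/2·(-2.597)=-5.357; next y=-4/5·0.707+1/2·(-5.357)=-3.2441
n=5: y=-3.2441, sp=-2, e=sp−y=1.2441; I=-6.8729, D=e−e_prev=3.9511; u=0·1.2441+1/2·(-6.8729)+1/2·3.9511=-1.4609; next y=-4/5·(-3.2441)+1/2·(-1.4609)=1.86483
n=6: y=1.86483, sp=-2, e=sp−y=-3.86483; I=-10.73773, D=e−e_prev=-5.10893; u=0·(-3.86483)+1/2·(-10.73773)+1/2·(-5.10893)=-7.92333; next y=-4/5·1.86483+1/2·(-7.92333)=-5.453529
n=7: y=-5.453529, sp=-2, e=sp−y=3.453529; I=-7.284201, D=e−e_prev=7.318359; u=0·3.453529+1/2·(-7.284201)+1/2·7.318359=0.017079; next y=-4/5·(-5.453529)+1/2·0.017079≈4.371363
n=8: y≈4.371363, sp=-2, e=sp−y≈-6.371363; I≈-13.655564, D=e−e_prev≈-9.824892; u=0·(-6.371363)+1/2·(-13.655564)+1/2·(-9.824892)≈-11.740228; next y=-4/5·4.371363+1/2·(-11.740228)≈-9.367204
n=9: y≈-9.367204, sp=-2, e=sp−y≈7.367204; I≈-6.288360, D=e−e_prev≈13.738567; u=0·7.367204+1/2·(-6.288360)+1/2·13.738567≈3.725104; next y=-4/5·(-9.367204)+1/2·3.725104≈9.356315
n=10: y≈9.356315, sp=-2, e=sp−y≈-11.356315; I≈-17.644675, D=e−e_prev≈-18.723519; u=0·(-11.356315)+1/2·(-17.644675)+1/2·(-18.723519)≈-18.184097; next y=-4/5·9.356315+1/2·(-18.184097)≈-16.577100

0 -2 -2.000 0.000
1 -2 -1.000 -1.000
2 -2 -3.300 0.300
3 -2 -1.610 -1.890
4 -2 -5.357 0.707
5 -2 -1.461 -3.244
6 -2 -7.923 1.865
7 -2 0.017 -5.454
8 -2 -11.740 4.371
9 -2 3.725 -9.367
10 -2 -18.184 9.356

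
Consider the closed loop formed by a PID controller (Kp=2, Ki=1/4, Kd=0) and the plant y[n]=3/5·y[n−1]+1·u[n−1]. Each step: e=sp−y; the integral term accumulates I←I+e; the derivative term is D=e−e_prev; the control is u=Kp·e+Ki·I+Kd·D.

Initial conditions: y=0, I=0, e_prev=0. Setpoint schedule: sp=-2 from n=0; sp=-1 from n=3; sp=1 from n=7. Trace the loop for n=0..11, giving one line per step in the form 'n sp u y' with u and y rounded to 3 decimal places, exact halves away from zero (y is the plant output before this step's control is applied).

0 -2 -4.500 0.000
1 -2 5.125 -4.500
2 -2 -9.831 2.425
3 -1 15.615 -8.376
4 -1 -25.214 10.590
5 -1 38.150 -18.860
6 -1 -60.197 26.834
7 1 96.938 -44.096
8 1 -149.586 70.481
9 1 233.045 -107.297
10 1 -360.799 168.666
11 1 560.882 -259.599

(exact arithmetic carried between steps; '≈' marks a value shown rounded to 6 d.p. or computed from one; I and e_prev carry over from the previous line; the table rounds u and y to 3 d.p., halves away from zero)
n=0: y=0, sp=-2, e=sp−y=-2; I=-2, D=e−e_prev=-2; u=2·(-2)+1/4·(-2)+0·(-2)=-4.5; next y=3/5·0+1·(-4.5)=-4.5
n=1: y=-4.5, sp=-2, e=sp−y=2.5; I=0.5, D=e−e_prev=4.5; u=2·2.5+1/4·0.5+0·4.5=5.125; next y=3/5·(-4.5)+1·5.125=2.425
n=2: y=2.425, sp=-2, e=sp−y=-4.425; I=-3.925, D=e−e_prev=-6.925; u=2·(-4.425)+1/4·(-3.925)+0·(-6.925)=-9.83125; next y=3/5·2.425+1·(-9.83125)=-8.37625
n=3: y=-8.37625, sp=-1, e=sp−y=7.37625; I=3.45125, D=e−e_prev=11.80125; u=2·7.37625+1/4·3.45125+0·11.80125≈15.615313; next y=3/5·(-8.37625)+1·15.615313≈10.589563
n=4: y≈10.589563, sp=-1, e=sp−y≈-11.589563; I≈-8.138313, D=e−e_prev≈-18.965813; u=2·(-11.589563)+1/4·(-8.138313)+0·(-18.965813)≈-25.213703; next y=3/5·10.589563+1·(-25.213703)≈-18.859966
n=5: y≈-18.859966, sp=-1, e=sp−y≈17.859966; I≈9.721653, D=e−e_prev≈29.449528; u=2·17.859966+1/4·9.721653+0·29.449528≈38.150345; next y=3/5·(-18.859966)+1·38.150345≈26.834365
n=6: y≈26.834365, sp=-1, e=sp−y≈-27.834365; I≈-18.112712, D=e−e_prev≈-45.694331; u=2·(-27.834365)+1/4·(-18.112712)+0·(-45.694331)≈-60.196908; next y=3/5·26.834365+1·(-60.196908)≈-44.096289
n=7: y≈-44.096289, sp=1, e=sp−y≈45.096289; I≈26.983577, D=e−e_prev≈72.930654; u=2·45.096289+1/4·26.983577+0·72.930654≈96.938473; next y=3/5·(-44.096289)+1·96.938473≈70.480699
n=8: y≈70.480699, sp=1, e=sp−y≈-69.480699; I≈-42.497122, D=e−e_prev≈-114.576988; u=2·(-69.480699)+1/4·(-42.497122)+0·(-114.576988)≈-149.585679; next y=3/5·70.480699+1·(-149.585679)≈-107.297259
n=9: y≈-107.297259, sp=1, e=sp−y≈108.297259; I≈65.800137, D=e−e_prev≈177.777959; u=2·108.297259+1/4·65.800137+0·177.777959≈233.044553; next y=3/5·(-107.297259)+1·233.044553≈168.666198
n=10: y≈168.666198, sp=1, e=sp−y≈-167.666198; I≈-101.866060, D=e−e_prev≈-275.963457; u=2·(-167.666198)+1/4·(-101.866060)+0·(-275.963457)≈-360.798910; next y=3/5·168.666198+1·(-360.798910)≈-259.599192
n=11: y≈-259.599192, sp=1, e=sp−y≈260.599192; I≈158.733131, D=e−e_prev≈428.265389; u=2·260.599192+1/4·158.733131+0·428.265389≈560.881666; next y=3/5·(-259.599192)+1·560.881666≈405.122151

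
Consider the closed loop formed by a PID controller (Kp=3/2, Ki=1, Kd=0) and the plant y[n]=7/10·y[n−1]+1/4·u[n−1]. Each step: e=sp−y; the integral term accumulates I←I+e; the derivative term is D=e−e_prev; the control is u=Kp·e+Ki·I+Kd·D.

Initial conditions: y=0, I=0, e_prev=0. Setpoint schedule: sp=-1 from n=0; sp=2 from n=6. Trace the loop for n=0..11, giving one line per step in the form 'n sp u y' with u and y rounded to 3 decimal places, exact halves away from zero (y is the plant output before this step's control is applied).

0 -1 -2.500 0.000
1 -1 -1.938 -0.625
2 -1 -1.570 -0.922
3 -1 -1.358 -1.038
4 -1 -1.250 -1.066
5 -1 -1.202 -1.059
6 2 6.314 -1.042
7 2 4.628 0.849
8 2 3.523 1.752
9 2 2.883 2.107
10 2 2.555 2.196
11 2 2.409 2.176

(exact arithmetic carried between steps; '≈' marks a value shown rounded to 6 d.p. or computed from one; I and e_prev carry over from the previous line; the table rounds u and y to 3 d.p., halves away from zero)
n=0: y=0, sp=-1, e=sp−y=-1; I=-1, D=e−e_prev=-1; u=3/2·(-1)+1·(-1)+0·(-1)=-2.5; next y=7/10·0+1/4·(-2.5)=-0.625
n=1: y=-0.625, sp=-1, e=sp−y=-0.375; I=-1.375, D=e−e_prev=0.625; u=3/2·(-0.375)+1·(-1.375)+0·0.625=-1.9375; next y=7/10·(-0.625)+1/4·(-1.9375)=-0.921875
n=2: y=-0.921875, sp=-1, e=sp−y=-0.078125; I=-1.453125, D=e−e_prev=0.296875; u=3/2·(-0.078125)+1·(-1.453125)+0·0.296875≈-1.570313; next y=7/10·(-0.921875)+1/4·(-1.570313)≈-1.037891
n=3: y≈-1.037891, sp=-1, e=sp−y≈0.037891; I≈-1.415234, D=e−e_prev≈0.116016; u=3/2·0.037891+1·(-1.415234)+0·0.116016≈-1.358398; next y=7/10·(-1.037891)+1/4·(-1.358398)≈-1.066123
n=4: y≈-1.066123, sp=-1, e=sp−y≈0.066123; I≈-1.349111, D=e−e_prev≈0.028232; u=3/2·0.066123+1·(-1.349111)+0·0.028232≈-1.249927; next y=7/10·(-1.066123)+1/4·(-1.249927)≈-1.058768
n=5: y≈-1.058768, sp=-1, e=sp−y≈0.058768; I≈-1.290344, D=e−e_prev≈-0.007355; u=3/2·0.058768+1·(-1.290344)+0·(-0.007355)≈-1.202192; next y=7/10·(-1.058768)+1/4·(-1.202192)≈-1.041685
n=6: y≈-1.041685, sp=2, e=sp−y≈3.041685; I≈1.751342, D=e−e_prev≈2.982918; u=3/2·3.041685+1·1.751342+0·2.982918≈6.313870; next y=7/10·(-1.041685)+1/4·6.313870≈0.849288
n=7: y≈0.849288, sp=2, e=sp−y≈1.150712; I≈2.902054, D=e−e_prev≈-1.890973; u=3/2·1.150712+1·2.902054+0·(-1.890973)≈4.628123; next y=7/10·0.849288+1/4·4.628123≈1.751532
n=8: y≈1.751532, sp=2, e=sp−y≈0.248468; I≈3.150522, D=e−e_prev≈-0.902244; u=3/2·0.248468+1·3.150522+0·(-0.902244)≈3.523224; next y=7/10·1.751532+1/4·3.523224≈2.106878
n=9: y≈2.106878, sp=2, e=sp−y≈-0.106878; I≈3.043644, D=e−e_prev≈-0.355346; u=3/2·(-0.106878)+1·3.043644+0·(-0.355346)≈2.883326; next y=7/10·2.106878+1/4·2.883326≈2.195646
n=10: y≈2.195646, sp=2, e=sp−y≈-0.195646; I≈2.847997, D=e−e_prev≈-0.088768; u=3/2·(-0.195646)+1·2.847997+0·(-0.088768)≈2.554528; next y=7/10·2.195646+1/4·2.554528≈2.175584
n=11: y≈2.175584, sp=2, e=sp−y≈-0.175584; I≈2.672413, D=e−e_prev≈0.020062; u=3/2·(-0.175584)+1·2.672413+0·0.020062≈2.409036; next y=7/10·2.175584+1/4·2.409036≈2.125168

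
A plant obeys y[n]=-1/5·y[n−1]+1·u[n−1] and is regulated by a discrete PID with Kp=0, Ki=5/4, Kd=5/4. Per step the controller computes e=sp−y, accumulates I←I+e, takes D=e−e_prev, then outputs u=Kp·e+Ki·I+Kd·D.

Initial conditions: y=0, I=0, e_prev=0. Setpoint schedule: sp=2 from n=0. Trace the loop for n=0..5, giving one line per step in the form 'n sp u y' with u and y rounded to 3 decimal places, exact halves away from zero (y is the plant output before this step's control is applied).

(exact arithmetic carried between steps; '≈' marks a value shown rounded to 6 d.p. or computed from one; I and e_prev carry over from the previous line; the table rounds u and y to 3 d.p., halves away from zero)
n=0: y=0, sp=2, e=sp−y=2; I=2, D=e−e_prev=2; u=0·2+5/4·2+5/4·2=5; next y=-1/5·0+1·5=5
n=1: y=5, sp=2, e=sp−y=-3; I=-1, D=e−e_prev=-5; u=0·(-3)+5/4·(-1)+5/4·(-5)=-7.5; next y=-1/5·5+1·(-7.5)=-8.5
n=2: y=-8.5, sp=2, e=sp−y=10.5; I=9.5, D=e−e_prev=13.5; u=0·10.5+5/4·9.5+5/4·13.5=28.75; next y=-1/5·(-8.5)+1·28.75=30.45
n=3: y=30.45, sp=2, e=sp−y=-28.45; I=-18.95, D=e−e_prev=-38.95; u=0·(-28.45)+5/4·(-18.95)+5/4·(-38.95)=-72.375; next y=-1/5·30.45+1·(-72.375)=-78.465
n=4: y=-78.465, sp=2, e=sp−y=80.465; I=61.515, D=e−e_prev=108.915; u=0·80.465+5/4·61.515+5/4·108.915=213.0375; next y=-1/5·(-78.465)+1·213.0375=228.7305
n=5: y=228.7305, sp=2, e=sp−y=-226.7305; I=-165.2155, D=e−e_prev=-307.1955; u=0·(-226.7305)+5/4·(-165.2155)+5/4·(-307.1955)=-590.51375; next y=-1/5·228.7305+1·(-590.51375)=-636.25985

0 2 5.000 0.000
1 2 -7.500 5.000
2 2 28.750 -8.500
3 2 -72.375 30.450
4 2 213.038 -78.465
5 2 -590.514 228.731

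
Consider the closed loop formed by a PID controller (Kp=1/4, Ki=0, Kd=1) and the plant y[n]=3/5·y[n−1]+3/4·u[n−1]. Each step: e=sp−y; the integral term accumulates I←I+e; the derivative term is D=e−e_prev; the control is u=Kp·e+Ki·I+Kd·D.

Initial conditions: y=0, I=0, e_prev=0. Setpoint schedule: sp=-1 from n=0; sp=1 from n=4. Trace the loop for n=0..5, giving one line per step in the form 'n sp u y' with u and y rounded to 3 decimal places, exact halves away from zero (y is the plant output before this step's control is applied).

0 -1 -1.250 0.000
1 -1 0.922 -0.938
2 -1 -1.349 0.129
3 -1 1.047 -0.934
4 1 1.035 0.224
5 1 -0.664 0.911

(exact arithmetic carried between steps; '≈' marks a value shown rounded to 6 d.p. or computed from one; I and e_prev carry over from the previous line; the table rounds u and y to 3 d.p., halves away from zero)
n=0: y=0, sp=-1, e=sp−y=-1; I=-1, D=e−e_prev=-1; u=1/4·(-1)+0·(-1)+1·(-1)=-1.25; next y=3/5·0+3/4·(-1.25)=-0.9375
n=1: y=-0.9375, sp=-1, e=sp−y=-0.0625; I=-1.0625, D=e−e_prev=0.9375; u=1/4·(-0.0625)+0·(-1.0625)+1·0.9375=0.921875; next y=3/5·(-0.9375)+3/4·0.921875≈0.128906
n=2: y≈0.128906, sp=-1, e=sp−y≈-1.128906; I≈-2.191406, D=e−e_prev≈-1.066406; u=1/4·(-1.128906)+0·(-2.191406)+1·(-1.066406)≈-1.348633; next y=3/5·0.128906+3/4·(-1.348633)≈-0.934131
n=3: y≈-0.934131, sp=-1, e=sp−y≈-0.065869; I≈-2.257275, D=e−e_prev≈1.063037; u=1/4·(-0.065869)+0·(-2.257275)+1·1.063037≈1.046570; next y=3/5·(-0.934131)+3/4·1.046570≈0.224449
n=4: y≈0.224449, sp=1, e=sp−y≈0.775551; I≈-1.481724, D=e−e_prev≈0.841420; u=1/4·0.775551+0·(-1.481724)+1·0.841420≈1.035308; next y=3/5·0.224449+3/4·1.035308≈0.911150
n=5: y≈0.911150, sp=1, e=sp−y≈0.088850; I≈-1.392875, D=e−e_prev≈-0.686702; u=1/4·0.088850+0·(-1.392875)+1·(-0.686702)≈-0.664489; next y=3/5·0.911150+3/4·(-0.664489)≈0.048323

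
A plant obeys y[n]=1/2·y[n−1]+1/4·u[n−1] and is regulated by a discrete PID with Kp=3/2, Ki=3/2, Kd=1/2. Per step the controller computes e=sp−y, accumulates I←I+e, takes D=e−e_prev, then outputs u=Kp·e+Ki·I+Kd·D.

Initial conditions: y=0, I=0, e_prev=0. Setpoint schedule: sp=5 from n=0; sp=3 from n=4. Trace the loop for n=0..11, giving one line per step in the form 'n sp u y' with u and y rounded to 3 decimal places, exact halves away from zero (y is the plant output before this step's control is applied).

(exact arithmetic carried between steps; '≈' marks a value shown rounded to 6 d.p. or computed from one; I and e_prev carry over from the previous line; the table rounds u and y to 3 d.p., halves away from zero)
n=0: y=0, sp=5, e=sp−y=5; I=5, D=e−e_prev=5; u=3/2·5+3/2·5+1/2·5=17.5; next y=1/2·0+1/4·17.5=4.375
n=1: y=4.375, sp=5, e=sp−y=0.625; I=5.625, D=e−e_prev=-4.375; u=3/2·0.625+3/2·5.625+1/2·(-4.375)=7.1875; next y=1/2·4.375+1/4·7.1875=3.984375
n=2: y=3.984375, sp=5, e=sp−y=1.015625; I=6.640625, D=e−e_prev=0.390625; u=3/2·1.015625+3/2·6.640625+1/2·0.390625≈11.679688; next y=1/2·3.984375+1/4·11.679688≈4.912109
n=3: y≈4.912109, sp=5, e=sp−y≈0.087891; I≈6.728516, D=e−e_prev≈-0.927734; u=3/2·0.087891+3/2·6.728516+1/2·(-0.927734)≈9.760742; next y=1/2·4.912109+1/4·9.760742≈4.896240
n=4: y≈4.896240, sp=3, e=sp−y≈-1.896240; I≈4.832275, D=e−e_prev≈-1.984131; u=3/2·(-1.896240)+3/2·4.832275+1/2·(-1.984131)≈3.411987; next y=1/2·4.896240+1/4·3.411987≈3.301117
n=5: y≈3.301117, sp=3, e=sp−y≈-0.301117; I≈4.531158, D=e−e_prev≈1.595123; u=3/2·(-0.301117)+3/2·4.531158+1/2·1.595123≈7.142624; next y=1/2·3.301117+1/4·7.142624≈3.436214
n=6: y≈3.436214, sp=3, e=sp−y≈-0.436214; I≈4.094944, D=e−e_prev≈-0.135098; u=3/2·(-0.436214)+3/2·4.094944+1/2·(-0.135098)≈5.420546; next y=1/2·3.436214+1/4·5.420546≈3.073244
n=7: y≈3.073244, sp=3, e=sp−y≈-0.073244; I≈4.021700, D=e−e_prev≈0.362971; u=3/2·(-0.073244)+3/2·4.021700+1/2·0.362971≈6.104171; next y=1/2·3.073244+1/4·6.104171≈3.062664
n=8: y≈3.062664, sp=3, e=sp−y≈-0.062664; I≈3.959036, D=e−e_prev≈0.010579; u=3/2·(-0.062664)+3/2·3.959036+1/2·0.010579≈5.849847; next y=1/2·3.062664+1/4·5.849847≈2.993794
n=9: y≈2.993794, sp=3, e=sp−y≈0.006206; I≈3.965242, D=e−e_prev≈0.068871; u=3/2·0.006206+3/2·3.965242+1/2·0.068871≈5.991607; next y=1/2·2.993794+1/4·5.991607≈2.994799
n=10: y≈2.994799, sp=3, e=sp−y≈0.005201; I≈3.970443, D=e−e_prev≈-0.001005; u=3/2·0.005201+3/2·3.970443+1/2·(-0.001005)≈5.962964; next y=1/2·2.994799+1/4·5.962964≈2.988140
n=11: y≈2.988140, sp=3, e=sp−y≈0.011860; I≈3.982303, D=e−e_prev≈0.006658; u=3/2·0.011860+3/2·3.982303+1/2·0.006658≈5.994573; next y=1/2·2.988140+1/4·5.994573≈2.992713

0 5 17.500 0.000
1 5 7.188 4.375
2 5 11.680 3.984
3 5 9.761 4.912
4 3 3.412 4.896
5 3 7.143 3.301
6 3 5.421 3.436
7 3 6.104 3.073
8 3 5.850 3.063
9 3 5.992 2.994
10 3 5.963 2.995
11 3 5.995 2.988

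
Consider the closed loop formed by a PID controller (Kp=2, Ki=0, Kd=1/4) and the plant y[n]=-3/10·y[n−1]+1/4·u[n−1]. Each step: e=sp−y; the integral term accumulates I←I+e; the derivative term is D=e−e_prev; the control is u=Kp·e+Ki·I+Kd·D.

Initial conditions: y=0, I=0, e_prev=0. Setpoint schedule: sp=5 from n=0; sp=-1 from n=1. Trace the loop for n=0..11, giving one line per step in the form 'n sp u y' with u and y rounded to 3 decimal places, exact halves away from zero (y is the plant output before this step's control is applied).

0 5 11.250 0.000
1 -1 -9.828 2.813
2 -1 6.130 -3.301
3 -1 -8.501 2.523
4 -1 5.115 -2.882
5 -1 -7.543 2.144
6 -1 4.226 -2.529
7 -1 -6.716 1.815
8 -1 3.457 -2.224
9 -1 -6.001 1.531
10 -1 2.792 -1.960
11 -1 -5.383 1.286

(exact arithmetic carried between steps; '≈' marks a value shown rounded to 6 d.p. or computed from one; I and e_prev carry over from the previous line; the table rounds u and y to 3 d.p., halves away from zero)
n=0: y=0, sp=5, e=sp−y=5; I=5, D=e−e_prev=5; u=2·5+0·5+1/4·5=11.25; next y=-3/10·0+1/4·11.25=2.8125
n=1: y=2.8125, sp=-1, e=sp−y=-3.8125; I=1.1875, D=e−e_prev=-8.8125; u=2·(-3.8125)+0·1.1875+1/4·(-8.8125)=-9.828125; next y=-3/10·2.8125+1/4·(-9.828125)≈-3.300781
n=2: y≈-3.300781, sp=-1, e=sp−y≈2.300781; I≈3.488281, D=e−e_prev≈6.113281; u=2·2.300781+0·3.488281+1/4·6.113281≈6.129883; next y=-3/10·(-3.300781)+1/4·6.129883≈2.522705
n=3: y≈2.522705, sp=-1, e=sp−y≈-3.522705; I≈-0.034424, D=e−e_prev≈-5.823486; u=2·(-3.522705)+0·(-0.034424)+1/4·(-5.823486)≈-8.501282; next y=-3/10·2.522705+1/4·(-8.501282)≈-2.882132
n=4: y≈-2.882132, sp=-1, e=sp−y≈1.882132; I≈1.847708, D=e−e_prev≈5.404837; u=2·1.882132+0·1.847708+1/4·5.404837≈5.115473; next y=-3/10·(-2.882132)+1/4·5.115473≈2.143508
n=5: y≈2.143508, sp=-1, e=sp−y≈-3.143508; I≈-1.295800, D=e−e_prev≈-5.025640; u=2·(-3.143508)+0·(-1.295800)+1/4·(-5.025640)≈-7.543426; next y=-3/10·2.143508+1/4·(-7.543426)≈-2.528909
n=6: y≈-2.528909, sp=-1, e=sp−y≈1.528909; I≈0.233109, D=e−e_prev≈4.672417; u=2·1.528909+0·0.233109+1/4·4.672417≈4.225922; next y=-3/10·(-2.528909)+1/4·4.225922≈1.815153
n=7: y≈1.815153, sp=-1, e=sp−y≈-2.815153; I≈-2.582044, D=e−e_prev≈-4.344062; u=2·(-2.815153)+0·(-2.582044)+1/4·(-4.344062)≈-6.716322; next y=-3/10·1.815153+1/4·(-6.716322)≈-2.223626
n=8: y≈-2.223626, sp=-1, e=sp−y≈1.223626; I≈-1.358418, D=e−e_prev≈4.038779; u=2·1.223626+0·(-1.358418)+1/4·4.038779≈3.456948; next y=-3/10·(-2.223626)+1/4·3.456948≈1.531325
n=9: y≈1.531325, sp=-1, e=sp−y≈-2.531325; I≈-3.889742, D=e−e_prev≈-3.754951; u=2·(-2.531325)+0·(-3.889742)+1/4·(-3.754951)≈-6.001387; next y=-3/10·1.531325+1/4·(-6.001387)≈-1.959744
n=10: y≈-1.959744, sp=-1, e=sp−y≈0.959744; I≈-2.929998, D=e−e_prev≈3.491069; u=2·0.959744+0·(-2.929998)+1/4·3.491069≈2.792256; next y=-3/10·(-1.959744)+1/4·2.792256≈1.285987
n=11: y≈1.285987, sp=-1, e=sp−y≈-2.285987; I≈-5.215985, D=e−e_prev≈-3.245731; u=2·(-2.285987)+0·(-5.215985)+1/4·(-3.245731)≈-5.383407; next y=-3/10·1.285987+1/4·(-5.383407)≈-1.731648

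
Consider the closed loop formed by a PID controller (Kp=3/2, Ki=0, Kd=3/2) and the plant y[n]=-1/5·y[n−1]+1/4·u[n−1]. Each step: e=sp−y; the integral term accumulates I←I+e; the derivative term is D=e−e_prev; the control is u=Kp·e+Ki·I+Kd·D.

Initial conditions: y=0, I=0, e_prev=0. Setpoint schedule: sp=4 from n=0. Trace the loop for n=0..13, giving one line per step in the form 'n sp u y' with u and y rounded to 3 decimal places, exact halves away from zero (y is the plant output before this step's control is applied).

(exact arithmetic carried between steps; '≈' marks a value shown rounded to 6 d.p. or computed from one; I and e_prev carry over from the previous line; the table rounds u and y to 3 d.p., halves away from zero)
n=0: y=0, sp=4, e=sp−y=4; I=4, D=e−e_prev=4; u=3/2·4+0·4+3/2·4=12; next y=-1/5·0+1/4·12=3
n=1: y=3, sp=4, e=sp−y=1; I=5, D=e−e_prev=-3; u=3/2·1+0·5+3/2·(-3)=-3; next y=-1/5·3+1/4·(-3)=-1.35
n=2: y=-1.35, sp=4, e=sp−y=5.35; I=10.35, D=e−e_prev=4.35; u=3/2·5.35+0·10.35+3/2·4.35=14.55; next y=-1/5·(-1.35)+1/4·14.55=3.9075
n=3: y=3.9075, sp=4, e=sp−y=0.0925; I=10.4425, D=e−e_prev=-5.2575; u=3/2·0.0925+0·10.4425+3/2·(-5.2575)=-7.7475; next y=-1/5·3.9075+1/4·(-7.7475)=-2.718375
n=4: y=-2.718375, sp=4, e=sp−y=6.718375; I=17.160875, D=e−e_prev=6.625875; u=3/2·6.718375+0·17.160875+3/2·6.625875=20.016375; next y=-1/5·(-2.718375)+1/4·20.016375≈5.547769
n=5: y≈5.547769, sp=4, e=sp−y≈-1.547769; I≈15.613106, D=e−e_prev≈-8.266144; u=3/2·(-1.547769)+0·15.613106+3/2·(-8.266144)≈-14.720869; next y=-1/5·5.547769+1/4·(-14.720869)≈-4.789771
n=6: y≈-4.789771, sp=4, e=sp−y≈8.789771; I≈24.402877, D=e−e_prev≈10.337540; u=3/2·8.789771+0·24.402877+3/2·10.337540≈28.690966; next y=-1/5·(-4.789771)+1/4·28.690966≈8.130696
n=7: y≈8.130696, sp=4, e=sp−y≈-4.130696; I≈20.272182, D=e−e_prev≈-12.920467; u=3/2·(-4.130696)+0·20.272182+3/2·(-12.920467)≈-25.576743; next y=-1/5·8.130696+1/4·(-25.576743)≈-8.020325
n=8: y≈-8.020325, sp=4, e=sp−y≈12.020325; I≈32.292507, D=e−e_prev≈16.151021; u=3/2·12.020325+0·32.292507+3/2·16.151021≈42.257018; next y=-1/5·(-8.020325)+1/4·42.257018≈12.168320
n=9: y≈12.168320, sp=4, e=sp−y≈-8.168320; I≈24.124187, D=e−e_prev≈-20.188645; u=3/2·(-8.168320)+0·24.124187+3/2·(-20.188645)≈-42.535446; next y=-1/5·12.168320+1/4·(-42.535446)≈-13.067526
n=10: y≈-13.067526, sp=4, e=sp−y≈17.067526; I≈41.191712, D=e−e_prev≈25.235845; u=3/2·17.067526+0·41.191712+3/2·25.235845≈63.455056; next y=-1/5·(-13.067526)+1/4·63.455056≈18.477269
n=11: y≈18.477269, sp=4, e=sp−y≈-14.477269; I≈26.714443, D=e−e_prev≈-31.544795; u=3/2·(-14.477269)+0·26.714443+3/2·(-31.544795)≈-69.033096; next y=-1/5·18.477269+1/4·(-69.033096)≈-20.953728
n=12: y≈-20.953728, sp=4, e=sp−y≈24.953728; I≈51.668171, D=e−e_prev≈39.430997; u=3/2·24.953728+0·51.668171+3/2·39.430997≈96.577087; next y=-1/5·(-20.953728)+1/4·96.577087≈28.335017
n=13: y≈28.335017, sp=4, e=sp−y≈-24.335017; I≈27.333154, D=e−e_prev≈-49.288745; u=3/2·(-24.335017)+0·27.333154+3/2·(-49.288745)≈-110.435643; next y=-1/5·28.335017+1/4·(-110.435643)≈-33.275914

0 4 12.000 0.000
1 4 -3.000 3.000
2 4 14.550 -1.350
3 4 -7.748 3.908
4 4 20.016 -2.718
5 4 -14.721 5.548
6 4 28.691 -4.790
7 4 -25.577 8.131
8 4 42.257 -8.020
9 4 -42.535 12.168
10 4 63.455 -13.068
11 4 -69.033 18.477
12 4 96.577 -20.954
13 4 -110.436 28.335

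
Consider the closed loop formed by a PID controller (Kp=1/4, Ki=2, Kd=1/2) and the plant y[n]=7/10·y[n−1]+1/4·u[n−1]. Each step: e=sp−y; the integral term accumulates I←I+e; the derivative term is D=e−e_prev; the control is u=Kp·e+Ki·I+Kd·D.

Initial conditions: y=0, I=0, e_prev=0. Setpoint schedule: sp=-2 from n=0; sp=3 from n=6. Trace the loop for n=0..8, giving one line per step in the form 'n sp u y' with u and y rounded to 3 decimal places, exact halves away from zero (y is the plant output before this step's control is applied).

(exact arithmetic carried between steps; '≈' marks a value shown rounded to 6 d.p. or computed from one; I and e_prev carry over from the previous line; the table rounds u and y to 3 d.p., halves away from zero)
n=0: y=0, sp=-2, e=sp−y=-2; I=-2, D=e−e_prev=-2; u=1/4·(-2)+2·(-2)+1/2·(-2)=-5.5; next y=7/10·0+1/4·(-5.5)=-1.375
n=1: y=-1.375, sp=-2, e=sp−y=-0.625; I=-2.625, D=e−e_prev=1.375; u=1/4·(-0.625)+2·(-2.625)+1/2·1.375=-4.71875; next y=7/10·(-1.375)+1/4·(-4.71875)≈-2.142188
n=2: y≈-2.142188, sp=-2, e=sp−y≈0.142188; I≈-2.482813, D=e−e_prev≈0.767188; u=1/4·0.142188+2·(-2.482813)+1/2·0.767188≈-4.546484; next y=7/10·(-2.142188)+1/4·(-4.546484)≈-2.636152
n=3: y≈-2.636152, sp=-2, e=sp−y≈0.636152; I≈-1.846660, D=e−e_prev≈0.493965; u=1/4·0.636152+2·(-1.846660)+1/2·0.493965≈-3.287300; next y=7/10·(-2.636152)+1/4·(-3.287300)≈-2.667132
n=4: y≈-2.667132, sp=-2, e=sp−y≈0.667132; I≈-1.179529, D=e−e_prev≈0.030979; u=1/4·0.667132+2·(-1.179529)+1/2·0.030979≈-2.176785; next y=7/10·(-2.667132)+1/4·(-2.176785)≈-2.411188
n=5: y≈-2.411188, sp=-2, e=sp−y≈0.411188; I≈-0.768340, D=e−e_prev≈-0.255943; u=1/4·0.411188+2·(-0.768340)+1/2·(-0.255943)≈-1.561855; next y=7/10·(-2.411188)+1/4·(-1.561855)≈-2.078296
n=6: y≈-2.078296, sp=3, e=sp−y≈5.078296; I≈4.309955, D=e−e_prev≈4.667107; u=1/4·5.078296+2·4.309955+1/2·4.667107≈12.223038; next y=7/10·(-2.078296)+1/4·12.223038≈1.600953
n=7: y≈1.600953, sp=3, e=sp−y≈1.399047; I≈5.709003, D=e−e_prev≈-3.679248; u=1/4·1.399047+2·5.709003+1/2·(-3.679248)≈9.928143; next y=7/10·1.600953+1/4·9.928143≈3.602703
n=8: y≈3.602703, sp=3, e=sp−y≈-0.602703; I≈5.106300, D=e−e_prev≈-2.001750; u=1/4·(-0.602703)+2·5.106300+1/2·(-2.001750)≈9.061049; next y=7/10·3.602703+1/4·9.061049≈4.787154

0 -2 -5.500 0.000
1 -2 -4.719 -1.375
2 -2 -4.546 -2.142
3 -2 -3.287 -2.636
4 -2 -2.177 -2.667
5 -2 -1.562 -2.411
6 3 12.223 -2.078
7 3 9.928 1.601
8 3 9.061 3.603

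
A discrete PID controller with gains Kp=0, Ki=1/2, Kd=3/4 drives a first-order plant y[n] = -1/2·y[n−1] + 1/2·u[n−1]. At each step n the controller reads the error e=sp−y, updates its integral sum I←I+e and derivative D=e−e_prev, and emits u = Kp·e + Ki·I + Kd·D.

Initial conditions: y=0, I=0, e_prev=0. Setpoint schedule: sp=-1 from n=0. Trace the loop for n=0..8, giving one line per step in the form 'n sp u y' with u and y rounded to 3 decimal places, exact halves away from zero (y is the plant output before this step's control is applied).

(exact arithmetic carried between steps; '≈' marks a value shown rounded to 6 d.p. or computed from one; I and e_prev carry over from the previous line; the table rounds u and y to 3 d.p., halves away from zero)
n=0: y=0, sp=-1, e=sp−y=-1; I=-1, D=e−e_prev=-1; u=0·(-1)+1/2·(-1)+3/4·(-1)=-1.25; next y=-1/2·0+1/2·(-1.25)=-0.625
n=1: y=-0.625, sp=-1, e=sp−y=-0.375; I=-1.375, D=e−e_prev=0.625; u=0·(-0.375)+1/2·(-1.375)+3/4·0.625=-0.21875; next y=-1/2·(-0.625)+1/2·(-0.21875)=0.203125
n=2: y=0.203125, sp=-1, e=sp−y=-1.203125; I=-2.578125, D=e−e_prev=-0.828125; u=0·(-1.203125)+1/2·(-2.578125)+3/4·(-0.828125)≈-1.910156; next y=-1/2·0.203125+1/2·(-1.910156)≈-1.056641
n=3: y≈-1.056641, sp=-1, e=sp−y≈0.056641; I≈-2.521484, D=e−e_prev≈1.259766; u=0·0.056641+1/2·(-2.521484)+3/4·1.259766≈-0.315918; next y=-1/2·(-1.056641)+1/2·(-0.315918)≈0.370361
n=4: y≈0.370361, sp=-1, e=sp−y≈-1.370361; I≈-3.891846, D=e−e_prev≈-1.427002; u=0·(-1.370361)+1/2·(-3.891846)+3/4·(-1.427002)≈-3.016174; next y=-1/2·0.370361+1/2·(-3.016174)≈-1.693268
n=5: y≈-1.693268, sp=-1, e=sp−y≈0.693268; I≈-3.198578, D=e−e_prev≈2.063629; u=0·0.693268+1/2·(-3.198578)+3/4·2.063629≈-0.051567; next y=-1/2·(-1.693268)+1/2·(-0.051567)≈0.820850
n=6: y≈0.820850, sp=-1, e=sp−y≈-1.820850; I≈-5.019428, D=e−e_prev≈-2.514118; u=0·(-1.820850)+1/2·(-5.019428)+3/4·(-2.514118)≈-4.395303; next y=-1/2·0.820850+1/2·(-4.395303)≈-2.608077
n=7: y≈-2.608077, sp=-1, e=sp−y≈1.608077; I≈-3.411352, D=e−e_prev≈3.428927; u=0·1.608077+1/2·(-3.411352)+3/4·3.428927≈0.866019; next y=-1/2·(-2.608077)+1/2·0.866019≈1.737048
n=8: y≈1.737048, sp=-1, e=sp−y≈-2.737048; I≈-6.148400, D=e−e_prev≈-4.345125; u=0·(-2.737048)+1/2·(-6.148400)+3/4·(-4.345125)≈-6.333043; next y=-1/2·1.737048+1/2·(-6.333043)≈-4.035046

0 -1 -1.250 0.000
1 -1 -0.219 -0.625
2 -1 -1.910 0.203
3 -1 -0.316 -1.057
4 -1 -3.016 0.370
5 -1 -0.052 -1.693
6 -1 -4.395 0.821
7 -1 0.866 -2.608
8 -1 -6.333 1.737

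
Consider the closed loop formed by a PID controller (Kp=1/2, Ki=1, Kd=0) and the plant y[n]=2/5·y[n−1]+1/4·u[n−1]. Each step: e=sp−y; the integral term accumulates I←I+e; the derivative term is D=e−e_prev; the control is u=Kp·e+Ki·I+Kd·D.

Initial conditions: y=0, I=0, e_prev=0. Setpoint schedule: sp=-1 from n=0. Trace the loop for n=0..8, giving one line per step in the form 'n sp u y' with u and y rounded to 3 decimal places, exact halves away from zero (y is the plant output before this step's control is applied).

0 -1 -1.500 0.000
1 -1 -1.938 -0.375
2 -1 -2.173 -0.634
3 -1 -2.295 -0.797
4 -1 -2.355 -0.893
5 -1 -2.382 -0.946
6 -1 -2.394 -0.974
7 -1 -2.399 -0.988
8 -1 -2.401 -0.995

(exact arithmetic carried between steps; '≈' marks a value shown rounded to 6 d.p. or computed from one; I and e_prev carry over from the previous line; the table rounds u and y to 3 d.p., halves away from zero)
n=0: y=0, sp=-1, e=sp−y=-1; I=-1, D=e−e_prev=-1; u=1/2·(-1)+1·(-1)+0·(-1)=-1.5; next y=2/5·0+1/4·(-1.5)=-0.375
n=1: y=-0.375, sp=-1, e=sp−y=-0.625; I=-1.625, D=e−e_prev=0.375; u=1/2·(-0.625)+1·(-1.625)+0·0.375=-1.9375; next y=2/5·(-0.375)+1/4·(-1.9375)=-0.634375
n=2: y=-0.634375, sp=-1, e=sp−y=-0.365625; I=-1.990625, D=e−e_prev=0.259375; u=1/2·(-0.365625)+1·(-1.990625)+0·0.259375≈-2.173438; next y=2/5·(-0.634375)+1/4·(-2.173438)≈-0.797109
n=3: y≈-0.797109, sp=-1, e=sp−y≈-0.202891; I≈-2.193516, D=e−e_prev≈0.162734; u=1/2·(-0.202891)+1·(-2.193516)+0·0.162734≈-2.294961; next y=2/5·(-0.797109)+1/4·(-2.294961)≈-0.892584
n=4: y≈-0.892584, sp=-1, e=sp−y≈-0.107416; I≈-2.300932, D=e−e_prev≈0.095475; u=1/2·(-0.107416)+1·(-2.300932)+0·0.095475≈-2.354640; next y=2/5·(-0.892584)+1/4·(-2.354640)≈-0.945694
n=5: y≈-0.945694, sp=-1, e=sp−y≈-0.054306; I≈-2.355238, D=e−e_prev≈0.053110; u=1/2·(-0.054306)+1·(-2.355238)+0·0.053110≈-2.382391; next y=2/5·(-0.945694)+1/4·(-2.382391)≈-0.973875
n=6: y≈-0.973875, sp=-1, e=sp−y≈-0.026125; I≈-2.381363, D=e−e_prev≈0.028182; u=1/2·(-0.026125)+1·(-2.381363)+0·0.028182≈-2.394425; next y=2/5·(-0.973875)+1/4·(-2.394425)≈-0.988156
n=7: y≈-0.988156, sp=-1, e=sp−y≈-0.011844; I≈-2.393206, D=e−e_prev≈0.014281; u=1/2·(-0.011844)+1·(-2.393206)+0·0.014281≈-2.399128; next y=2/5·(-0.988156)+1/4·(-2.399128)≈-0.995045
n=8: y≈-0.995045, sp=-1, e=sp−y≈-0.004955; I≈-2.398162, D=e−e_prev≈0.006888; u=1/2·(-0.004955)+1·(-2.398162)+0·0.006888≈-2.400640; next y=2/5·(-0.995045)+1/4·(-2.400640)≈-0.998178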